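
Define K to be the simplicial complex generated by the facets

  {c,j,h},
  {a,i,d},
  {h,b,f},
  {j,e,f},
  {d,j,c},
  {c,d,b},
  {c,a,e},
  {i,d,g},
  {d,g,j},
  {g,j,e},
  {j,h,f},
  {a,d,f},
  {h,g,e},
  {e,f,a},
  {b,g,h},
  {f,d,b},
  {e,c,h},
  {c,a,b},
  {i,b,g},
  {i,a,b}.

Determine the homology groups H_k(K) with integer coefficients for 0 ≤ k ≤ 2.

H_0 ≅ Z,  H_1 ≅ Z × Z/2,  H_2 = 0.

We work with the vertex ordering a < b < c < d < e < f < g < h < i < j. The simplices of K, each written with vertices in increasing order, are:

  0-simplices (10): a, b, c, d, e, f, g, h, i, j
  1-simplices (30): ab, ac, ad, ae, af, ai, bc, bd, bf, bg, bh, bi, cd, ce, ch, cj, df, dg, di, dj, ef, eg, eh, ej, fh, fj, gh, gi, gj, hj
  2-simplices (20): abc, abi, ace, adf, adi, aef, bcd, bdf, bfh, bgh, bgi, cdj, ceh, chj, dgi, dgj, efj, egh, egj, fhj

giving chain groups C_0 ≅ Z^10, C_1 ≅ Z^30, C_2 ≅ Z^20.

∂_1: C_1 → C_0 maps an edge to its endpoints' difference, ∂[p,q] = q − p. For instance
  ∂bd = d − b.
As a 10×30 matrix over Z this has rank 9, with invariant factors (1,1,1,1,1,1,1,1,1).

The boundary map ∂_2: C_2 → C_1 sends each 2-simplex [p,q,r] to [q,r] − [p,r] + [p,q]. For instance
  ∂ace = ce − ae + ac,
  ∂bfh = fh − bh + bf.
This gives a 30×20 integer matrix of rank 20; reducing to Smith normal form yields diagonal entries (1,1,1,1,1,1,1,1,1,1,1,1,1,1,1,1,1,1,1,2).

Reading off H_k = ker ∂_k / im ∂_{k+1}:

  H_0: rank C_0 − rank ∂_1 = 10 − 9 = 1, and the invariant factors of ∂_1 are all 1, so H_0 = Z.
  H_1: rank ker ∂_1 − rank ∂_2 = (30 − 9) − 20 = 1, and ∂_2 has invariant factor 2 > 1, so H_1 = Z × Z/2.
  H_2: rank ker ∂_2 − rank ∂_3 = (20 − 20) − 0 = 0, and there is no ∂_3, so H_2 = 0.

(K is a triangulation of the Klein bottle.)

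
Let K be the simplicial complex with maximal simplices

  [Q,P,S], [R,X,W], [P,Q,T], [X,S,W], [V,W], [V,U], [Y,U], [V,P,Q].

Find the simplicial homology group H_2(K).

H_2 = 0.

We work with the vertex ordering P < Q < R < S < T < U < V < W < X < Y. The simplices of K, each written with vertices in increasing order, are:

  0-simplices (10): P, Q, R, S, T, U, V, W, X, Y
  1-simplices (15): PQ, PS, PT, PV, QS, QT, QV, RW, RX, SW, SX, UV, UY, VW, WX
  2-simplices (5): PQS, PQT, PQV, RWX, SWX

Hence C_0 ≅ Z^10, C_1 ≅ Z^15, C_2 ≅ Z^5.

The boundary map ∂_1: C_1 → C_0 sends each edge [p,q] (with p < q) to q − p. For instance
  ∂QT = T − Q.
This gives a 10×15 integer matrix of rank 9; reducing to Smith normal form yields diagonal entries (1,1,1,1,1,1,1,1,1).

Boundary ∂_2: C_2 → C_1 maps a triangle to the signed sum of its edges. For instance
  ∂SWX = WX − SX + SW,
  ∂PQV = QV − PV + PQ.
The resulting 15×5 matrix has rank 5, and its Smith normal form has invariant factors (1,1,1,1,1).

Computing H_k = (kernel of ∂_k) / (image of ∂_{k+1}):

  H_2: rank ker ∂_2 − rank ∂_3 = (5 − 5) − 0 = 0, and there is no ∂_3, so H_2 = 0.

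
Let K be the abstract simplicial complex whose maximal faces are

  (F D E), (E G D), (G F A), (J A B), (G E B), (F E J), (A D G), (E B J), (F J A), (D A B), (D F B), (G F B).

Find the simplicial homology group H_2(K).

Order the vertices as A < B < D < E < F < G < J. Listing each simplex with vertices in this order, K has dimension 2 with simplices:

  0-simplices (7): A, B, D, E, F, G, J
  1-simplices (18): AB, AD, AF, AG, AJ, BD, BE, BF, BG, BJ, DE, DF, DG, EF, EG, EJ, FG, FJ
  2-simplices (12): ABD, ABJ, ADG, AFG, AFJ, BDF, BEG, BEJ, BFG, DEF, DEG, EFJ

Hence C_0 ≅ Z^7, C_1 ≅ Z^18, C_2 ≅ Z^12.

∂_1: C_1 → C_0 sends each edge [p,q] (with p < q) to q − p.
The 7×18 boundary matrix has rank 6 and Smith normal form diag(1,1,1,1,1,1).

The boundary map ∂_2: C_2 → C_1 maps a triangle to the signed sum of its edges. For instance
  ∂DEG = EG − DG + DE,
  ∂EFJ = FJ − EJ + EF.
The 18×12 boundary matrix has rank 12 and Smith normal form diag(1,1,1,1,1,1,1,1,1,1,1,2).

Now H_k = ker ∂_k / im ∂_{k+1}, so:

  H_2: rank ker ∂_2 − rank ∂_3 = (12 − 12) − 0 = 0, and there is no ∂_3, so H_2 = 0.

H_2 = 0.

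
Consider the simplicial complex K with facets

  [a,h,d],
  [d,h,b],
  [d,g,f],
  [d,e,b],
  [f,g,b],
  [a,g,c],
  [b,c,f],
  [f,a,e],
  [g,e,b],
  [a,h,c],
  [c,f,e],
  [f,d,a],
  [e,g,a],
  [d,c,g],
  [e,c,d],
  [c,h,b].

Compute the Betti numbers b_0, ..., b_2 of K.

b_0 = 1, b_1 = 2, b_2 = 1.

We work with the vertex ordering a < b < c < d < e < f < g < h. The simplices of K, each written with vertices in increasing order, are:

  0-simplices (8): a, b, c, d, e, f, g, h
  1-simplices (24): ac, ad, ae, af, ag, ah, bc, bd, be, bf, bg, bh, cd, ce, cf, cg, ch, de, df, dg, dh, ef, eg, fg
  2-simplices (16): acg, ach, adf, adh, aef, aeg, bcf, bch, bde, bdh, beg, bfg, cde, cdg, cef, dfg

so the chain groups are C_0 ≅ Z^8, C_1 ≅ Z^24, C_2 ≅ Z^16.

The boundary map ∂_1: C_1 → C_0 maps an edge to its endpoints' difference, ∂[p,q] = q − p.
The 8×24 boundary matrix has rank 7 and Smith normal form diag(1,1,1,1,1,1,1).

∂_2: C_2 → C_1 sends each 2-simplex [p,q,r] to [q,r] − [p,r] + [p,q]. For instance
  ∂dfg = fg − dg + df,
  ∂cef = ef − cf + ce.
The 24×16 boundary matrix has rank 15 and Smith normal form diag(1,1,1,1,1,1,1,1,1,1,1,1,1,1,1).

From H_k ≅ ker(∂_k) / im(∂_{k+1}) we obtain:

  H_0: rank C_0 − rank ∂_1 = 8 − 7 = 1, and the invariant factors of ∂_1 are all 1, so H_0 ≅ Z.
  H_1: rank ker ∂_1 − rank ∂_2 = (24 − 7) − 15 = 2, and the invariant factors of ∂_2 are all 1, so H_1 ≅ Z^2.
  H_2: rank ker ∂_2 − rank ∂_3 = (16 − 15) − 0 = 1, and there is no ∂_3, so H_2 ≅ Z.

As a check, the Euler characteristic is 8 − 24 + 16 = 0, which agrees with 1 − 2 + 1 = 0.
(K is a triangulation of the torus T^2.)

Hence the Betti numbers are b_0 = 1, b_1 = 2, b_2 = 1.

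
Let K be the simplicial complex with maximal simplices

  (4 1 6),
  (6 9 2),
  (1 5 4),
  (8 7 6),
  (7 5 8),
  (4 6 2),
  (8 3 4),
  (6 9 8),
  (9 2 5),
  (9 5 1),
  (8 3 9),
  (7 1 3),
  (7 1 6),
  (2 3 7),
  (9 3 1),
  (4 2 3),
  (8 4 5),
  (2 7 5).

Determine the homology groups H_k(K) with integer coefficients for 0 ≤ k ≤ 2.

H_0 ≅ Z,  H_1 ≅ Z^2,  H_2 ≅ Z.

Order the vertices as 1 < 2 < 3 < 4 < 5 < 6 < 7 < 8 < 9. Listing each simplex with vertices in this order, K has dimension 2 with simplices:

  0-simplices (9): [1], [2], [3], [4], [5], [6], [7], [8], [9]
  1-simplices (27): (27 of them)
  2-simplices (18): [1,3,7], [1,3,9], [1,4,5], [1,4,6], [1,5,9], [1,6,7], [2,3,4], [2,3,7], [2,4,6], [2,5,7], [2,5,9], [2,6,9], [3,4,8], [3,8,9], [4,5,8], [5,7,8], [6,7,8], [6,8,9]

Hence C_0 ≅ Z^9, C_1 ≅ Z^27, C_2 ≅ Z^18.

∂_1: C_1 → C_0 is given by ∂[p,q] = [q] − [p].
This gives a 9×27 integer matrix of rank 8; reducing to Smith normal form yields diagonal entries (1,1,1,1,1,1,1,1).

∂_2: C_2 → C_1 acts by ∂[p,q,r] = [q,r] − [p,r] + [p,q]. For instance
  ∂[1,4,5] = [4,5] − [1,5] + [1,4],
  ∂[2,3,4] = [3,4] − [2,4] + [2,3].
As a 27×18 matrix over Z this has rank 17, with invariant factors (1,1,1,1,1,1,1,1,1,1,1,1,1,1,1,1,1).

Reading off H_k = ker ∂_k / im ∂_{k+1}:

  H_0: rank C_0 − rank ∂_1 = 9 − 8 = 1, and the invariant factors of ∂_1 are all 1, so H_0 = Z.
  H_1: rank ker ∂_1 − rank ∂_2 = (27 − 8) − 17 = 2, and the invariant factors of ∂_2 are all 1, so H_1 = Z^2.
  H_2: rank ker ∂_2 − rank ∂_3 = (18 − 17) − 0 = 1, and there is no ∂_3, so H_2 = Z.

As a check, the Euler characteristic is 9 − 27 + 18 = 0, which agrees with 1 − 2 + 1 = 0.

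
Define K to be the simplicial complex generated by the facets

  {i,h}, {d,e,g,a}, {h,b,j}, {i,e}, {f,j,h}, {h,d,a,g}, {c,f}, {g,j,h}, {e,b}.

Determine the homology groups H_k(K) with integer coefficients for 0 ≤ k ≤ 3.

Take the total order a < b < c < d < e < f < g < h < i < j on the vertex set. Then K (dimension 3) consists of the simplices:

  0-simplices (10): a, b, c, d, e, f, g, h, i, j
  1-simplices (19): ad, ae, ag, ah, be, bh, bj, cf, de, dg, dh, eg, ei, fh, fj, gh, gj, hi, hj
  2-simplices (10): ade, adg, adh, aeg, agh, bhj, deg, dgh, fhj, ghj
  3-simplices (2): adeg, adgh

so the chain groups are C_0 ≅ Z^10, C_1 ≅ Z^19, C_2 ≅ Z^10, C_3 ≅ Z^2.

∂_1: C_1 → C_0 maps an edge to its endpoints' difference, ∂[p,q] = q − p. For instance
  ∂fh = h − f.
The 10×19 boundary matrix has rank 9 and Smith normal form diag(1,1,1,1,1,1,1,1,1).

Boundary ∂_2: C_2 → C_1 acts by ∂[p,q,r] = [q,r] − [p,r] + [p,q]. For instance
  ∂adh = dh − ah + ad,
  ∂aeg = eg − ag + ae.
As a 19×10 matrix over Z this has rank 8, with invariant factors (1,1,1,1,1,1,1,1).

The boundary map ∂_3: C_3 → C_2 sends each 3-simplex σ to the alternating sum Σ_i (−1)^i (σ with its i-th vertex removed). For instance
  ∂adgh = dgh − agh + adh − adg,
  ∂adeg = deg − aeg + adg − ade.
As a 10×2 matrix over Z this has rank 2, with invariant factors (1,1).

Computing H_k = (kernel of ∂_k) / (image of ∂_{k+1}):

  H_0: rank C_0 − rank ∂_1 = 10 − 9 = 1, and the invariant factors of ∂_1 are all 1, so H_0 ≅ Z.
  H_1: rank ker ∂_1 − rank ∂_2 = (19 − 9) − 8 = 2, and the invariant factors of ∂_2 are all 1, so H_1 ≅ Z^2.
  H_2: rank ker ∂_2 − rank ∂_3 = (10 − 8) − 2 = 0, and the invariant factors of ∂_3 are all 1, so H_2 ≅ 0.
  H_3: rank ker ∂_3 − rank ∂_4 = (2 − 2) − 0 = 0, and there is no ∂_4, so H_3 ≅ 0.

H_0 = Z,  H_1 = Z^2,  H_2 = 0,  H_3 = 0.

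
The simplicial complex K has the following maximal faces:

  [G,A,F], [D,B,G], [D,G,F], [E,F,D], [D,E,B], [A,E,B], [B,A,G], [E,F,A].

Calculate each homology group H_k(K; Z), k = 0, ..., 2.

Order the vertices as A < B < D < E < F < G. Listing each simplex with vertices in this order, K has dimension 2 with simplices:

  0-simplices (6): A, B, D, E, F, G
  1-simplices (12): AB, AE, AF, AG, BD, BE, BG, DE, DF, DG, EF, FG
  2-simplices (8): ABE, ABG, AEF, AFG, BDE, BDG, DEF, DFG

so the chain groups are C_0 ≅ Z^6, C_1 ≅ Z^12, C_2 ≅ Z^8.

Boundary ∂_1: C_1 → C_0 sends each edge [p,q] (with p < q) to q − p. For instance
  ∂AE = E − A.
This gives a 6×12 integer matrix of rank 5; reducing to Smith normal form yields diagonal entries (1,1,1,1,1).

∂_2: C_2 → C_1 acts by ∂[p,q,r] = [q,r] − [p,r] + [p,q]. For instance
  ∂AFG = FG − AG + AF,
  ∂ABE = BE − AE + AB.
As a 12×8 matrix over Z this has rank 7, with invariant factors (1,1,1,1,1,1,1).

Computing H_k = (kernel of ∂_k) / (image of ∂_{k+1}):

  H_0: rank C_0 − rank ∂_1 = 6 − 5 = 1, and the invariant factors of ∂_1 are all 1, so H_0 ≅ Z.
  H_1: rank ker ∂_1 − rank ∂_2 = (12 − 5) − 7 = 0, and the invariant factors of ∂_2 are all 1, so H_1 ≅ 0.
  H_2: rank ker ∂_2 − rank ∂_3 = (8 − 7) − 0 = 1, and there is no ∂_3, so H_2 ≅ Z.

H_0 ≅ Z,  H_1 = 0,  H_2 ≅ Z.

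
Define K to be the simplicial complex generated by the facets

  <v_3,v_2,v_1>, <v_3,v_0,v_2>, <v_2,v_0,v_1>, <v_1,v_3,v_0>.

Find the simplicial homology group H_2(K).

H_2 = Z.

Fix the vertex order v_0 < v_1 < v_2 < v_3 and write every simplex with vertices in increasing order. Then dim K = 2 and the simplices of K are:

  0-simplices (4): [v_0], [v_1], [v_2], [v_3]
  1-simplices (6): [v_0,v_1], [v_0,v_2], [v_0,v_3], [v_1,v_2], [v_1,v_3], [v_2,v_3]
  2-simplices (4): [v_0,v_1,v_2], [v_0,v_1,v_3], [v_0,v_2,v_3], [v_1,v_2,v_3]

giving chain groups C_0 ≅ Z^4, C_1 ≅ Z^6, C_2 ≅ Z^4.

The boundary map ∂_1: C_1 → C_0 maps an edge to its endpoints' difference, ∂[p,q] = q − p.
This gives a 4×6 integer matrix of rank 3; reducing to Smith normal form yields diagonal entries (1,1,1).

The boundary map ∂_2: C_2 → C_1 acts by ∂[p,q,r] = [q,r] − [p,r] + [p,q]. For instance
  ∂[v_0,v_1,v_2] = [v_1,v_2] − [v_0,v_2] + [v_0,v_1],
  ∂[v_1,v_2,v_3] = [v_2,v_3] − [v_1,v_3] + [v_1,v_2].
The resulting 6×4 matrix has rank 3, and its Smith normal form has invariant factors (1,1,1).

Now H_k = ker ∂_k / im ∂_{k+1}, so:

  H_2: rank ker ∂_2 − rank ∂_3 = (4 − 3) − 0 = 1, and there is no ∂_3, so H_2 ≅ Z.

(K is a triangulation of the 2-sphere S^2.)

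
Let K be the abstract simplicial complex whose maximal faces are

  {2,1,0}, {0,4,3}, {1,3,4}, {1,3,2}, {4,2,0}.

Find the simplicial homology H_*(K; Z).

H_0 ≅ Z,  H_1 ≅ Z,  H_2 = 0.

We work with the vertex ordering 0 < 1 < 2 < 3 < 4. The simplices of K, each written with vertices in increasing order, are:

  0-simplices (5): [0], [1], [2], [3], [4]
  1-simplices (10): [0,1], [0,2], [0,3], [0,4], [1,2], [1,3], [1,4], [2,3], [2,4], [3,4]
  2-simplices (5): [0,1,2], [0,2,4], [0,3,4], [1,2,3], [1,3,4]

so the chain groups are C_0 ≅ Z^5, C_1 ≅ Z^10, C_2 ≅ Z^5.

Boundary ∂_1: C_1 → C_0 maps an edge to its endpoints' difference, ∂[p,q] = q − p. For instance
  ∂[3,4] = [4] − [3].
The resulting 5×10 matrix has rank 4, and its Smith normal form has invariant factors (1,1,1,1).

The boundary map ∂_2: C_2 → C_1 sends each 2-simplex [p,q,r] to [q,r] − [p,r] + [p,q]. For instance
  ∂[1,2,3] = [2,3] − [1,3] + [1,2],
  ∂[0,3,4] = [3,4] − [0,4] + [0,3].
The resulting 10×5 matrix has rank 5, and its Smith normal form has invariant factors (1,1,1,1,1).

From H_k ≅ ker(∂_k) / im(∂_{k+1}) we obtain:

  H_0: rank C_0 − rank ∂_1 = 5 − 4 = 1, and the invariant factors of ∂_1 are all 1, so H_0 ≅ Z.
  H_1: rank ker ∂_1 − rank ∂_2 = (10 − 4) − 5 = 1, and the invariant factors of ∂_2 are all 1, so H_1 ≅ Z.
  H_2: rank ker ∂_2 − rank ∂_3 = (5 − 5) − 0 = 0, and there is no ∂_3, so H_2 ≅ 0.

As a check, the Euler characteristic is 5 − 10 + 5 = 0, which agrees with 1 − 1 + 0 = 0.
(K is a triangulation of the Möbius band.)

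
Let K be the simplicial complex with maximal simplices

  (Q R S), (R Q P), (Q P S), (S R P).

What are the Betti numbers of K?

b_0 = 1, b_1 = 0, b_2 = 1.

Take the total order P < Q < R < S on the vertex set. Then K (dimension 2) consists of the simplices:

  0-simplices (4): P, Q, R, S
  1-simplices (6): PQ, PR, PS, QR, QS, RS
  2-simplices (4): PQR, PQS, PRS, QRS

Hence C_0 ≅ Z^4, C_1 ≅ Z^6, C_2 ≅ Z^4.

The boundary map ∂_1: C_1 → C_0 maps an edge to its endpoints' difference, ∂[p,q] = q − p.
The 4×6 boundary matrix has rank 3 and Smith normal form diag(1,1,1).

Boundary ∂_2: C_2 → C_1 maps a triangle to the signed sum of its edges. For instance
  ∂PRS = RS − PS + PR,
  ∂QRS = RS − QS + QR.
The resulting 6×4 matrix has rank 3, and its Smith normal form has invariant factors (1,1,1).

Computing H_k = (kernel of ∂_k) / (image of ∂_{k+1}):

  H_0: rank C_0 − rank ∂_1 = 4 − 3 = 1, and the invariant factors of ∂_1 are all 1, so H_0 ≅ Z.
  H_1: rank ker ∂_1 − rank ∂_2 = (6 − 3) − 3 = 0, and the invariant factors of ∂_2 are all 1, so H_1 ≅ 0.
  H_2: rank ker ∂_2 − rank ∂_3 = (4 − 3) − 0 = 1, and there is no ∂_3, so H_2 ≅ Z.

Hence the Betti numbers are b_0 = 1, b_1 = 0, b_2 = 1.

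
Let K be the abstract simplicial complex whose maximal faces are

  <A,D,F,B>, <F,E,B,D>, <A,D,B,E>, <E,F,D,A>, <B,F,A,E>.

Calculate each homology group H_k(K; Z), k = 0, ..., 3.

H_0 = Z,  H_1 = 0,  H_2 = 0,  H_3 = Z.

We work with the vertex ordering A < B < D < E < F. The simplices of K, each written with vertices in increasing order, are:

  0-simplices (5): A, B, D, E, F
  1-simplices (10): AB, AD, AE, AF, BD, BE, BF, DE, DF, EF
  2-simplices (10): ABD, ABE, ABF, ADE, ADF, AEF, BDE, BDF, BEF, DEF
  3-simplices (5): ABDE, ABDF, ABEF, ADEF, BDEF

so the chain groups are C_0 ≅ Z^5, C_1 ≅ Z^10, C_2 ≅ Z^10, C_3 ≅ Z^5.

Boundary ∂_1: C_1 → C_0 sends each edge [p,q] (with p < q) to q − p. For instance
  ∂BF = F − B.
The 5×10 boundary matrix has rank 4 and Smith normal form diag(1,1,1,1).

The boundary map ∂_2: C_2 → C_1 acts by ∂[p,q,r] = [q,r] − [p,r] + [p,q]. For instance
  ∂ADE = DE − AE + AD,
  ∂DEF = EF − DF + DE.
As a 10×10 matrix over Z this has rank 6, with invariant factors (1,1,1,1,1,1).

Boundary ∂_3: C_3 → C_2 sends each 3-simplex σ to the alternating sum Σ_i (−1)^i (σ with its i-th vertex removed). For instance
  ∂ABDF = BDF − ADF + ABF − ABD,
  ∂ABDE = BDE − ADE + ABE − ABD.
The 10×5 boundary matrix has rank 4 and Smith normal form diag(1,1,1,1).

Reading off H_k = ker ∂_k / im ∂_{k+1}:

  H_0: rank C_0 − rank ∂_1 = 5 − 4 = 1, and the invariant factors of ∂_1 are all 1, so H_0 ≅ Z.
  H_1: rank ker ∂_1 − rank ∂_2 = (10 − 4) − 6 = 0, and the invariant factors of ∂_2 are all 1, so H_1 ≅ 0.
  H_2: rank ker ∂_2 − rank ∂_3 = (10 − 6) − 4 = 0, and the invariant factors of ∂_3 are all 1, so H_2 ≅ 0.
  H_3: rank ker ∂_3 − rank ∂_4 = (5 − 4) − 0 = 1, and there is no ∂_4, so H_3 ≅ Z.

As a check, the Euler characteristic is 5 − 10 + 10 − 5 = 0, which agrees with 1 − 0 + 0 − 1 = 0.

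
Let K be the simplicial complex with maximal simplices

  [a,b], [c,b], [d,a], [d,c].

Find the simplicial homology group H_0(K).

H_0 ≅ Z.

Order the vertices as a < b < c < d. Listing each simplex with vertices in this order, K has dimension 1 with simplices:

  0-simplices (4): a, b, c, d
  1-simplices (4): ab, ad, bc, cd

giving chain groups C_0 ≅ Z^4, C_1 ≅ Z^4.

∂_1: C_1 → C_0 maps an edge to its endpoints' difference, ∂[p,q] = q − p. For instance
  ∂bc = c − b.
The resulting 4×4 matrix has rank 3, and its Smith normal form has invariant factors (1,1,1).

Now H_k = ker ∂_k / im ∂_{k+1}, so:

  H_0: rank C_0 − rank ∂_1 = 4 − 3 = 1, and the invariant factors of ∂_1 are all 1, so H_0 ≅ Z.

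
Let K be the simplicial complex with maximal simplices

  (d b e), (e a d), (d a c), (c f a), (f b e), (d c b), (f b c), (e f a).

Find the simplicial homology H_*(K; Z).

K has 6 vertices, 12 edges, 8 triangles.
rank ∂_0 = 0, rank ∂_1 = 5 ⇒ b_0 = 6 − 0 − 5 = 1; all invariant factors of ∂_1 are 1 so no torsion. So H_0 = Z.
rank ∂_1 = 5, rank ∂_2 = 7 ⇒ b_1 = 12 − 5 − 7 = 0; all invariant factors of ∂_2 are 1 so no torsion. So H_1 = 0.
rank ∂_2 = 7, rank ∂_3 = 0 ⇒ b_2 = 8 − 7 − 0 = 1. So H_2 = Z.

H_0 = Z,  H_1 = 0,  H_2 = Z.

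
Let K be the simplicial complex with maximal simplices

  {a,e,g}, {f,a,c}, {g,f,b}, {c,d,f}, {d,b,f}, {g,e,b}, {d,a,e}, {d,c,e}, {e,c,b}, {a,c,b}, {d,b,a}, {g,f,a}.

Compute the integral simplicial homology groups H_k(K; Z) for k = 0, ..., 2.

H_0 = Z,  H_1 = Z/2Z,  H_2 = 0.

We work with the vertex ordering a < b < c < d < e < f < g. The simplices of K, each written with vertices in increasing order, are:

  0-simplices (7): a, b, c, d, e, f, g
  1-simplices (18): ab, ac, ad, ae, af, ag, bc, bd, be, bf, bg, cd, ce, cf, de, df, eg, fg
  2-simplices (12): abc, abd, acf, ade, aeg, afg, bce, bdf, beg, bfg, cde, cdf

so the chain groups are C_0 ≅ Z^7, C_1 ≅ Z^18, C_2 ≅ Z^12.

The boundary map ∂_1: C_1 → C_0 is given by ∂[p,q] = [q] − [p].
This gives a 7×18 integer matrix of rank 6; reducing to Smith normal form yields diagonal entries (1,1,1,1,1,1).

∂_2: C_2 → C_1 maps a triangle to the signed sum of its edges. For instance
  ∂abc = bc − ac + ab,
  ∂beg = eg − bg + be.
The 18×12 boundary matrix has rank 12 and Smith normal form diag(1,1,1,1,1,1,1,1,1,1,1,2).

Reading off H_k = ker ∂_k / im ∂_{k+1}:

  H_0: rank C_0 − rank ∂_1 = 7 − 6 = 1, and the invariant factors of ∂_1 are all 1, so H_0 ≅ Z.
  H_1: rank ker ∂_1 − rank ∂_2 = (18 − 6) − 12 = 0, and ∂_2 has invariant factor 2 > 1, so H_1 ≅ Z/2Z.
  H_2: rank ker ∂_2 − rank ∂_3 = (12 − 12) − 0 = 0, and there is no ∂_3, so H_2 ≅ 0.

As a check, the Euler characteristic is 7 − 18 + 12 = 1, which agrees with 1 − 0 + 0 = 1.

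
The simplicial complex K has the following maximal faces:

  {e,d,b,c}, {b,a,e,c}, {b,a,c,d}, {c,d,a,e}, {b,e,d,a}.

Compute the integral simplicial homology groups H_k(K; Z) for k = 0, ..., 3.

Order the vertices as a < b < c < d < e. Listing each simplex with vertices in this order, K has dimension 3 with simplices:

  0-simplices (5): a, b, c, d, e
  1-simplices (10): ab, ac, ad, ae, bc, bd, be, cd, ce, de
  2-simplices (10): abc, abd, abe, acd, ace, ade, bcd, bce, bde, cde
  3-simplices (5): abcd, abce, abde, acde, bcde

Hence C_0 ≅ Z^5, C_1 ≅ Z^10, C_2 ≅ Z^10, C_3 ≅ Z^5.

Boundary ∂_1: C_1 → C_0 is given by ∂[p,q] = [q] − [p].
As a 5×10 matrix over Z this has rank 4, with invariant factors (1,1,1,1).

The boundary map ∂_2: C_2 → C_1 acts by ∂[p,q,r] = [q,r] − [p,r] + [p,q]. For instance
  ∂abc = bc − ac + ab,
  ∂cde = de − ce + cd.
The 10×10 boundary matrix has rank 6 and Smith normal form diag(1,1,1,1,1,1).

Boundary ∂_3: C_3 → C_2 sends each 3-simplex σ to the alternating sum Σ_i (−1)^i (σ with its i-th vertex removed). For instance
  ∂abcd = bcd − acd + abd − abc,
  ∂bcde = cde − bde + bce − bcd.
As a 10×5 matrix over Z this has rank 4, with invariant factors (1,1,1,1).

Now H_k = ker ∂_k / im ∂_{k+1}, so:

  H_0: rank C_0 − rank ∂_1 = 5 − 4 = 1, and the invariant factors of ∂_1 are all 1, so H_0 ≅ Z.
  H_1: rank ker ∂_1 − rank ∂_2 = (10 − 4) − 6 = 0, and the invariant factors of ∂_2 are all 1, so H_1 ≅ 0.
  H_2: rank ker ∂_2 − rank ∂_3 = (10 − 6) − 4 = 0, and the invariant factors of ∂_3 are all 1, so H_2 ≅ 0.
  H_3: rank ker ∂_3 − rank ∂_4 = (5 − 4) − 0 = 1, and there is no ∂_4, so H_3 ≅ Z.

As a check, the Euler characteristic is 5 − 10 + 10 − 5 = 0, which agrees with 1 − 0 + 0 − 1 = 0.
(K is a triangulation of the 3-sphere S^3.)

H_0 = Z,  H_1 = 0,  H_2 = 0,  H_3 = Z.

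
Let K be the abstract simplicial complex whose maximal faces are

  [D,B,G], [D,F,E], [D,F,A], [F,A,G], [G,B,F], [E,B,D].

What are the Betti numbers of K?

b_0 = 1, b_1 = 1, b_2 = 0.

Order the vertices as A < B < D < E < F < G. Listing each simplex with vertices in this order, K has dimension 2 with simplices:

  0-simplices (6): A, B, D, E, F, G
  1-simplices (12): AD, AF, AG, BD, BE, BF, BG, DE, DF, DG, EF, FG
  2-simplices (6): ADF, AFG, BDE, BDG, BFG, DEF

giving chain groups C_0 ≅ Z^6, C_1 ≅ Z^12, C_2 ≅ Z^6.

Boundary ∂_1: C_1 → C_0 sends each edge [p,q] (with p < q) to q − p. For instance
  ∂BF = F − B.
This gives a 6×12 integer matrix of rank 5; reducing to Smith normal form yields diagonal entries (1,1,1,1,1).

∂_2: C_2 → C_1 sends each 2-simplex [p,q,r] to [q,r] − [p,r] + [p,q]. For instance
  ∂BDE = DE − BE + BD,
  ∂AFG = FG − AG + AF.
The 12×6 boundary matrix has rank 6 and Smith normal form diag(1,1,1,1,1,1).

From H_k ≅ ker(∂_k) / im(∂_{k+1}) we obtain:

  H_0: rank C_0 − rank ∂_1 = 6 − 5 = 1, and the invariant factors of ∂_1 are all 1, so H_0 = Z.
  H_1: rank ker ∂_1 − rank ∂_2 = (12 − 5) − 6 = 1, and the invariant factors of ∂_2 are all 1, so H_1 = Z.
  H_2: rank ker ∂_2 − rank ∂_3 = (6 − 6) − 0 = 0, and there is no ∂_3, so H_2 = 0.

As a check, the Euler characteristic is 6 − 12 + 6 = 0, which agrees with 1 − 1 + 0 = 0.

Hence the Betti numbers are b_0 = 1, b_1 = 1, b_2 = 0.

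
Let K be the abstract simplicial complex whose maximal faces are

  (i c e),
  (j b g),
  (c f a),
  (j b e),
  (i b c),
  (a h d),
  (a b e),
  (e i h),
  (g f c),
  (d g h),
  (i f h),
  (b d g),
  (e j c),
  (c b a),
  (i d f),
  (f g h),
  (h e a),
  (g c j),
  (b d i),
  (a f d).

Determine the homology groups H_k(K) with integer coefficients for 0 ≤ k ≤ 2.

H_0 ≅ Z,  H_1 ≅ Z ⊕ Z/2,  H_2 = 0.

Take the total order a < b < c < d < e < f < g < h < i < j on the vertex set. Then K (dimension 2) consists of the simplices:

  0-simplices (10): a, b, c, d, e, f, g, h, i, j
  1-simplices (30): ab, ac, ad, ae, af, ah, bc, bd, be, bg, bi, bj, ce, cf, cg, ci, cj, df, dg, dh, di, eh, ei, ej, fg, fh, fi, gh, gj, hi
  2-simplices (20): abc, abe, acf, adf, adh, aeh, bci, bdg, bdi, bej, bgj, cei, cej, cfg, cgj, dfi, dgh, ehi, fgh, fhi

so the chain groups are C_0 ≅ Z^10, C_1 ≅ Z^30, C_2 ≅ Z^20.

Boundary ∂_1: C_1 → C_0 sends each edge [p,q] (with p < q) to q − p.
As a 10×30 matrix over Z this has rank 9, with invariant factors (1,1,1,1,1,1,1,1,1).

The boundary map ∂_2: C_2 → C_1 acts by ∂[p,q,r] = [q,r] − [p,r] + [p,q]. For instance
  ∂dfi = fi − di + df,
  ∂cej = ej − cj + ce.
The resulting 30×20 matrix has rank 20, and its Smith normal form has invariant factors (1,1,1,1,1,1,1,1,1,1,1,1,1,1,1,1,1,1,1,2).

Computing H_k = (kernel of ∂_k) / (image of ∂_{k+1}):

  H_0: rank C_0 − rank ∂_1 = 10 − 9 = 1, and the invariant factors of ∂_1 are all 1, so H_0 ≅ Z.
  H_1: rank ker ∂_1 − rank ∂_2 = (30 − 9) − 20 = 1, and ∂_2 has invariant factor 2 > 1, so H_1 ≅ Z ⊕ Z/2.
  H_2: rank ker ∂_2 − rank ∂_3 = (20 − 20) − 0 = 0, and there is no ∂_3, so H_2 ≅ 0.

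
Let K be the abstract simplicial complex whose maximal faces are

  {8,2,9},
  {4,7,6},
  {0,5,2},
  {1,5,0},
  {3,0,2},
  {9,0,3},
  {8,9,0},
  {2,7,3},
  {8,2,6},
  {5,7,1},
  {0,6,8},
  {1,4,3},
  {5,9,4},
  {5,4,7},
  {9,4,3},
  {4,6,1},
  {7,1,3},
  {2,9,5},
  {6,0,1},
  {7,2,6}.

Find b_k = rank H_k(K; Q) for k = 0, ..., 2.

K has 10 vertices, 30 edges, 20 triangles.
rank ∂_0 = 0, rank ∂_1 = 9 ⇒ b_0 = 10 − 0 − 9 = 1; all invariant factors of ∂_1 are 1 so no torsion. So H_0 = Z.
rank ∂_1 = 9, rank ∂_2 = 20 ⇒ b_1 = 30 − 9 − 20 = 1; ∂_2 has invariant factor(s) [2] giving torsion. So H_1 = Z ⊕ Z/2Z.
rank ∂_2 = 20, rank ∂_3 = 0 ⇒ b_2 = 20 − 20 − 0 = 0. So H_2 = 0.

b_0 = 1, b_1 = 1, b_2 = 0.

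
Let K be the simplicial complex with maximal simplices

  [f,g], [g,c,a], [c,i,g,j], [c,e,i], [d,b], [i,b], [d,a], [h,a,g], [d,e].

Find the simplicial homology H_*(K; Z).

Take the total order a < b < c < d < e < f < g < h < i < j on the vertex set. Then K (dimension 3) consists of the simplices:

  0-simplices (10): a, b, c, d, e, f, g, h, i, j
  1-simplices (17): ac, ad, ag, ah, bd, bi, ce, cg, ci, cj, de, ei, fg, gh, gi, gj, ij
  2-simplices (7): acg, agh, cei, cgi, cgj, cij, gij
  3-simplices (1): cgij

Hence C_0 ≅ Z^10, C_1 ≅ Z^17, C_2 ≅ Z^7, C_3 ≅ Z^1.

The boundary map ∂_1: C_1 → C_0 maps an edge to its endpoints' difference, ∂[p,q] = q − p.
The 10×17 boundary matrix has rank 9 and Smith normal form diag(1,1,1,1,1,1,1,1,1).

The boundary map ∂_2: C_2 → C_1 maps a triangle to the signed sum of its edges. For instance
  ∂cgi = gi − ci + cg,
  ∂agh = gh − ah + ag.
The resulting 17×7 matrix has rank 6, and its Smith normal form has invariant factors (1,1,1,1,1,1).

∂_3: C_3 → C_2 sends each 3-simplex σ to the alternating sum Σ_i (−1)^i (σ with its i-th vertex removed). For instance
  ∂cgij = gij − cij + cgj − cgi.
The resulting 7×1 matrix has rank 1, and its Smith normal form has invariant factors (1).

Computing H_k = (kernel of ∂_k) / (image of ∂_{k+1}):

  H_0: rank C_0 − rank ∂_1 = 10 − 9 = 1, and the invariant factors of ∂_1 are all 1, so H_0 = Z.
  H_1: rank ker ∂_1 − rank ∂_2 = (17 − 9) − 6 = 2, and the invariant factors of ∂_2 are all 1, so H_1 = Z^2.
  H_2: rank ker ∂_2 − rank ∂_3 = (7 − 6) − 1 = 0, and the invariant factors of ∂_3 are all 1, so H_2 = 0.
  H_3: rank ker ∂_3 − rank ∂_4 = (1 − 1) − 0 = 0, and there is no ∂_4, so H_3 = 0.

As a check, the Euler characteristic is 10 − 17 + 7 − 1 = -1, which agrees with 1 − 2 + 0 − 0 = -1.

H_0 ≅ Z,  H_1 ≅ Z^2,  H_2 = 0,  H_3 = 0.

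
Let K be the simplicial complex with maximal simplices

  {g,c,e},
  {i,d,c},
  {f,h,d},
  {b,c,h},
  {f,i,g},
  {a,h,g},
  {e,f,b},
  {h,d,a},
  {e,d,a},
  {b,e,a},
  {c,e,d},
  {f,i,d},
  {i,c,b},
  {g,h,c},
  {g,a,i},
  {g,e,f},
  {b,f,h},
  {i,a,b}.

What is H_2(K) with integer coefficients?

Fix the vertex order a < b < c < d < e < f < g < h < i and write every simplex with vertices in increasing order. Then dim K = 2 and the simplices of K are:

  0-simplices (9): a, b, c, d, e, f, g, h, i
  1-simplices (27): ab, ad, ae, ag, ah, ai, bc, be, bf, bh, bi, cd, ce, cg, ch, ci, de, df, dh, di, ef, eg, fg, fh, fi, gh, gi
  2-simplices (18): abe, abi, ade, adh, agh, agi, bch, bci, bef, bfh, cde, cdi, ceg, cgh, dfh, dfi, efg, fgi

so the chain groups are C_0 ≅ Z^9, C_1 ≅ Z^27, C_2 ≅ Z^18.

Boundary ∂_1: C_1 → C_0 is given by ∂[p,q] = [q] − [p]. For instance
  ∂bi = i − b.
The 9×27 boundary matrix has rank 8 and Smith normal form diag(1,1,1,1,1,1,1,1).

The boundary map ∂_2: C_2 → C_1 maps a triangle to the signed sum of its edges. For instance
  ∂bfh = fh − bh + bf,
  ∂agi = gi − ai + ag.
The 27×18 boundary matrix has rank 17 and Smith normal form diag(1,1,1,1,1,1,1,1,1,1,1,1,1,1,1,1,1).

From H_k ≅ ker(∂_k) / im(∂_{k+1}) we obtain:

  H_2: rank ker ∂_2 − rank ∂_3 = (18 − 17) − 0 = 1, and there is no ∂_3, so H_2 ≅ Z.

H_2 = Z.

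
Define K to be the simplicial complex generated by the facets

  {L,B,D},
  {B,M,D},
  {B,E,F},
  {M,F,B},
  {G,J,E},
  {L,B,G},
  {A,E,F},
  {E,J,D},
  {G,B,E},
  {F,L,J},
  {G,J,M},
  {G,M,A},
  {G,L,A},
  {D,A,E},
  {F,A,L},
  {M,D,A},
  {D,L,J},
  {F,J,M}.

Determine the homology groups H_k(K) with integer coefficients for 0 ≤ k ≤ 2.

H_0 ≅ Z,  H_1 ≅ Z^2,  H_2 ≅ Z.

Fix the vertex order A < B < D < E < F < G < J < L < M and write every simplex with vertices in increasing order. Then dim K = 2 and the simplices of K are:

  0-simplices (9): A, B, D, E, F, G, J, L, M
  1-simplices (27): AD, AE, AF, AG, AL, AM, BD, BE, BF, BG, BL, BM, DE, DJ, DL, DM, EF, EG, EJ, FJ, FL, FM, GJ, GL, GM, JL, JM
  2-simplices (18): ADE, ADM, AEF, AFL, AGL, AGM, BDL, BDM, BEF, BEG, BFM, BGL, DEJ, DJL, EGJ, FJL, FJM, GJM

so the chain groups are C_0 ≅ Z^9, C_1 ≅ Z^27, C_2 ≅ Z^18.

The boundary map ∂_1: C_1 → C_0 sends each edge [p,q] (with p < q) to q − p. For instance
  ∂JL = L − J.
The 9×27 boundary matrix has rank 8 and Smith normal form diag(1,1,1,1,1,1,1,1).

∂_2: C_2 → C_1 sends each 2-simplex [p,q,r] to [q,r] − [p,r] + [p,q]. For instance
  ∂BGL = GL − BL + BG,
  ∂AGL = GL − AL + AG.
This gives a 27×18 integer matrix of rank 17; reducing to Smith normal form yields diagonal entries (1,1,1,1,1,1,1,1,1,1,1,1,1,1,1,1,1).

From H_k ≅ ker(∂_k) / im(∂_{k+1}) we obtain:

  H_0: rank C_0 − rank ∂_1 = 9 − 8 = 1, and the invariant factors of ∂_1 are all 1, so H_0 ≅ Z.
  H_1: rank ker ∂_1 − rank ∂_2 = (27 − 8) − 17 = 2, and the invariant factors of ∂_2 are all 1, so H_1 ≅ Z^2.
  H_2: rank ker ∂_2 − rank ∂_3 = (18 − 17) − 0 = 1, and there is no ∂_3, so H_2 ≅ Z.

(K is a triangulation of the torus T^2.)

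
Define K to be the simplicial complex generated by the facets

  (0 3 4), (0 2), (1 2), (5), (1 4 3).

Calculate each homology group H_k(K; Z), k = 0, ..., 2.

H_0 ≅ Z^2,  H_1 ≅ Z,  H_2 = 0.

Order the vertices as 0 < 1 < 2 < 3 < 4 < 5. Listing each simplex with vertices in this order, K has dimension 2 with simplices:

  0-simplices (6): [0], [1], [2], [3], [4], [5]
  1-simplices (7): [0,2], [0,3], [0,4], [1,2], [1,3], [1,4], [3,4]
  2-simplices (2): [0,3,4], [1,3,4]

Hence C_0 ≅ Z^6, C_1 ≅ Z^7, C_2 ≅ Z^2.

∂_1: C_1 → C_0 maps an edge to its endpoints' difference, ∂[p,q] = q − p.
As a 6×7 matrix over Z this has rank 4, with invariant factors (1,1,1,1).

The boundary map ∂_2: C_2 → C_1 maps a triangle to the signed sum of its edges. For instance
  ∂[1,3,4] = [3,4] − [1,4] + [1,3],
  ∂[0,3,4] = [3,4] − [0,4] + [0,3].
As a 7×2 matrix over Z this has rank 2, with invariant factors (1,1).

Computing H_k = (kernel of ∂_k) / (image of ∂_{k+1}):

  H_0: rank C_0 − rank ∂_1 = 6 − 4 = 2, and the invariant factors of ∂_1 are all 1, so H_0 ≅ Z^2.
  H_1: rank ker ∂_1 − rank ∂_2 = (7 − 4) − 2 = 1, and the invariant factors of ∂_2 are all 1, so H_1 ≅ Z.
  H_2: rank ker ∂_2 − rank ∂_3 = (2 − 2) − 0 = 0, and there is no ∂_3, so H_2 ≅ 0.

As a check, the Euler characteristic is 6 − 7 + 2 = 1, which agrees with 2 − 1 + 0 = 1.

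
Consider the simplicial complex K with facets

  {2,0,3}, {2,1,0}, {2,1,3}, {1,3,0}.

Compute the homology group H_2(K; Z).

We work with the vertex ordering 0 < 1 < 2 < 3. The simplices of K, each written with vertices in increasing order, are:

  0-simplices (4): [0], [1], [2], [3]
  1-simplices (6): [0,1], [0,2], [0,3], [1,2], [1,3], [2,3]
  2-simplices (4): [0,1,2], [0,1,3], [0,2,3], [1,2,3]

Hence C_0 ≅ Z^4, C_1 ≅ Z^6, C_2 ≅ Z^4.

∂_1: C_1 → C_0 is given by ∂[p,q] = [q] − [p]. For instance
  ∂[1,2] = [2] − [1].
This gives a 4×6 integer matrix of rank 3; reducing to Smith normal form yields diagonal entries (1,1,1).

Boundary ∂_2: C_2 → C_1 maps a triangle to the signed sum of its edges. For instance
  ∂[0,1,3] = [1,3] − [0,3] + [0,1],
  ∂[0,1,2] = [1,2] − [0,2] + [0,1].
The 6×4 boundary matrix has rank 3 and Smith normal form diag(1,1,1).

From H_k ≅ ker(∂_k) / im(∂_{k+1}) we obtain:

  H_2: rank ker ∂_2 − rank ∂_3 = (4 − 3) − 0 = 1, and there is no ∂_3, so H_2 ≅ Z.

(K is a triangulation of the 2-sphere S^2.)

H_2 = Z.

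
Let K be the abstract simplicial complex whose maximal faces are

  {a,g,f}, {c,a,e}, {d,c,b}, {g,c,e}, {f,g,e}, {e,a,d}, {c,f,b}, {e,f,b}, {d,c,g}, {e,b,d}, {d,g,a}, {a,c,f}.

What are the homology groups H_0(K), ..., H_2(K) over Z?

H_0 = Z,  H_1 = Z/2Z,  H_2 = 0.

K has 7 vertices, 18 edges, 12 triangles.
rank ∂_0 = 0, rank ∂_1 = 6 ⇒ b_0 = 7 − 0 − 6 = 1; all invariant factors of ∂_1 are 1 so no torsion. So H_0 = Z.
rank ∂_1 = 6, rank ∂_2 = 12 ⇒ b_1 = 18 − 6 − 12 = 0; ∂_2 has invariant factor(s) [2] giving torsion. So H_1 = Z/2Z.
rank ∂_2 = 12, rank ∂_3 = 0 ⇒ b_2 = 12 − 12 − 0 = 0. So H_2 = 0.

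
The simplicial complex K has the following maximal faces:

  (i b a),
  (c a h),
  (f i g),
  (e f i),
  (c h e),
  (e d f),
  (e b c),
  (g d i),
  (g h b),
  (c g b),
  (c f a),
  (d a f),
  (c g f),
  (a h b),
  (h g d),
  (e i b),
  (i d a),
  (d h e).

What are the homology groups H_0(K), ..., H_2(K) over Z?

H_0 = Z,  H_1 = Z × Z/2,  H_2 = 0.

Fix the vertex order a < b < c < d < e < f < g < h < i and write every simplex with vertices in increasing order. Then dim K = 2 and the simplices of K are:

  0-simplices (9): a, b, c, d, e, f, g, h, i
  1-simplices (27): ab, ac, ad, af, ah, ai, bc, be, bg, bh, bi, ce, cf, cg, ch, de, df, dg, dh, di, ef, eh, ei, fg, fi, gh, gi
  2-simplices (18): abh, abi, acf, ach, adf, adi, bce, bcg, bei, bgh, ceh, cfg, def, deh, dgh, dgi, efi, fgi

giving chain groups C_0 ≅ Z^9, C_1 ≅ Z^27, C_2 ≅ Z^18.

Boundary ∂_1: C_1 → C_0 sends each edge [p,q] (with p < q) to q − p. For instance
  ∂di = i − d.
This gives a 9×27 integer matrix of rank 8; reducing to Smith normal form yields diagonal entries (1,1,1,1,1,1,1,1).

∂_2: C_2 → C_1 acts by ∂[p,q,r] = [q,r] − [p,r] + [p,q]. For instance
  ∂cfg = fg − cg + cf,
  ∂adf = df − af + ad.
As a 27×18 matrix over Z this has rank 18, with invariant factors (1,1,1,1,1,1,1,1,1,1,1,1,1,1,1,1,1,2).

From H_k ≅ ker(∂_k) / im(∂_{k+1}) we obtain:

  H_0: rank C_0 − rank ∂_1 = 9 − 8 = 1, and the invariant factors of ∂_1 are all 1, so H_0 = Z.
  H_1: rank ker ∂_1 − rank ∂_2 = (27 − 8) − 18 = 1, and ∂_2 has invariant factor 2 > 1, so H_1 = Z × Z/2.
  H_2: rank ker ∂_2 − rank ∂_3 = (18 − 18) − 0 = 0, and there is no ∂_3, so H_2 = 0.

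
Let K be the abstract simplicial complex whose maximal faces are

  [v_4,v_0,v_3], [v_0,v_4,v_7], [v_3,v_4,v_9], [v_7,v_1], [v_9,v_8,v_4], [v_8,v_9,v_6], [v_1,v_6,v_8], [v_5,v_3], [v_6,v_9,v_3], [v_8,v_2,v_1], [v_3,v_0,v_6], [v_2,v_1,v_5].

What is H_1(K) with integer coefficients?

H_1 = Z^2.

Order the vertices as v_0 < v_1 < v_2 < v_3 < v_4 < v_5 < v_6 < v_7 < v_8 < v_9. Listing each simplex with vertices in this order, K has dimension 2 with simplices:

  0-simplices (10): [v_0], [v_1], [v_2], [v_3], [v_4], [v_5], [v_6], [v_7], [v_8], [v_9]
  1-simplices (21): (21 of them)
  2-simplices (10): [v_0,v_3,v_4], [v_0,v_3,v_6], [v_0,v_4,v_7], [v_1,v_2,v_5], [v_1,v_2,v_8], [v_1,v_6,v_8], [v_3,v_4,v_9], [v_3,v_6,v_9], [v_4,v_8,v_9], [v_6,v_8,v_9]

Hence C_0 ≅ Z^10, C_1 ≅ Z^21, C_2 ≅ Z^10.

∂_1: C_1 → C_0 maps an edge to its endpoints' difference, ∂[p,q] = q − p.
As a 10×21 matrix over Z this has rank 9, with invariant factors (1,1,1,1,1,1,1,1,1).

Boundary ∂_2: C_2 → C_1 acts by ∂[p,q,r] = [q,r] − [p,r] + [p,q]. For instance
  ∂[v_0,v_3,v_6] = [v_3,v_6] − [v_0,v_6] + [v_0,v_3],
  ∂[v_3,v_4,v_9] = [v_4,v_9] − [v_3,v_9] + [v_3,v_4].
The resulting 21×10 matrix has rank 10, and its Smith normal form has invariant factors (1,1,1,1,1,1,1,1,1,1).

Computing H_k = (kernel of ∂_k) / (image of ∂_{k+1}):

  H_1: rank ker ∂_1 − rank ∂_2 = (21 − 9) − 10 = 2, and the invariant factors of ∂_2 are all 1, so H_1 = Z^2.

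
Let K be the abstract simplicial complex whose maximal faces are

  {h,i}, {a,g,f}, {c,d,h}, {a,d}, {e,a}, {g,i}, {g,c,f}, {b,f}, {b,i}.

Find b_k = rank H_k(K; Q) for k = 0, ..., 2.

b_0 = 1, b_1 = 3, b_2 = 0.

Take the total order a < b < c < d < e < f < g < h < i on the vertex set. Then K (dimension 2) consists of the simplices:

  0-simplices (9): a, b, c, d, e, f, g, h, i
  1-simplices (14): ad, ae, af, ag, bf, bi, cd, cf, cg, ch, dh, fg, gi, hi
  2-simplices (3): afg, cdh, cfg

so the chain groups are C_0 ≅ Z^9, C_1 ≅ Z^14, C_2 ≅ Z^3.

Boundary ∂_1: C_1 → C_0 sends each edge [p,q] (with p < q) to q − p.
The 9×14 boundary matrix has rank 8 and Smith normal form diag(1,1,1,1,1,1,1,1).

Boundary ∂_2: C_2 → C_1 acts by ∂[p,q,r] = [q,r] − [p,r] + [p,q]. For instance
  ∂cdh = dh − ch + cd,
  ∂afg = fg − ag + af.
The 14×3 boundary matrix has rank 3 and Smith normal form diag(1,1,1).

Computing H_k = (kernel of ∂_k) / (image of ∂_{k+1}):

  H_0: rank C_0 − rank ∂_1 = 9 − 8 = 1, and the invariant factors of ∂_1 are all 1, so H_0 ≅ Z.
  H_1: rank ker ∂_1 − rank ∂_2 = (14 − 8) − 3 = 3, and the invariant factors of ∂_2 are all 1, so H_1 ≅ Z^3.
  H_2: rank ker ∂_2 − rank ∂_3 = (3 − 3) − 0 = 0, and there is no ∂_3, so H_2 ≅ 0.

Hence the Betti numbers are b_0 = 1, b_1 = 3, b_2 = 0.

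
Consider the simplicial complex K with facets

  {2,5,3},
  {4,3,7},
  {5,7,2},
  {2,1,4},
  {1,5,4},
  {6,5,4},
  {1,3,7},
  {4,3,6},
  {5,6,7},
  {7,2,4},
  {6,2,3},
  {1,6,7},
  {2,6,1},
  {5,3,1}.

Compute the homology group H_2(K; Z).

H_2 ≅ Z.

Order the vertices as 1 < 2 < 3 < 4 < 5 < 6 < 7. Listing each simplex with vertices in this order, K has dimension 2 with simplices:

  0-simplices (7): [1], [2], [3], [4], [5], [6], [7]
  1-simplices (21): [1,2], [1,3], [1,4], [1,5], [1,6], [1,7], [2,3], [2,4], [2,5], [2,6], [2,7], [3,4], [3,5], [3,6], [3,7], [4,5], [4,6], [4,7], [5,6], [5,7], [6,7]
  2-simplices (14): [1,2,4], [1,2,6], [1,3,5], [1,3,7], [1,4,5], [1,6,7], [2,3,5], [2,3,6], [2,4,7], [2,5,7], [3,4,6], [3,4,7], [4,5,6], [5,6,7]

giving chain groups C_0 ≅ Z^7, C_1 ≅ Z^21, C_2 ≅ Z^14.

∂_1: C_1 → C_0 maps an edge to its endpoints' difference, ∂[p,q] = q − p. For instance
  ∂[2,6] = [6] − [2].
This gives a 7×21 integer matrix of rank 6; reducing to Smith normal form yields diagonal entries (1,1,1,1,1,1).

∂_2: C_2 → C_1 maps a triangle to the signed sum of its edges. For instance
  ∂[1,4,5] = [4,5] − [1,5] + [1,4],
  ∂[5,6,7] = [6,7] − [5,7] + [5,6].
As a 21×14 matrix over Z this has rank 13, with invariant factors (1,1,1,1,1,1,1,1,1,1,1,1,1).

Now H_k = ker ∂_k / im ∂_{k+1}, so:

  H_2: rank ker ∂_2 − rank ∂_3 = (14 − 13) − 0 = 1, and there is no ∂_3, so H_2 = Z.

(K is a triangulation of the torus T^2.)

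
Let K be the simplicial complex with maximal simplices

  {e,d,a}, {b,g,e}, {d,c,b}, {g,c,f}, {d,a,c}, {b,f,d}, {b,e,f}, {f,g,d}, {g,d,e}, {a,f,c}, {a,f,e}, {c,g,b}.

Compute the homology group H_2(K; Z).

H_2 ≅ 0.

Take the total order a < b < c < d < e < f < g on the vertex set. Then K (dimension 2) consists of the simplices:

  0-simplices (7): a, b, c, d, e, f, g
  1-simplices (18): ac, ad, ae, af, bc, bd, be, bf, bg, cd, cf, cg, de, df, dg, ef, eg, fg
  2-simplices (12): acd, acf, ade, aef, bcd, bcg, bdf, bef, beg, cfg, deg, dfg

so the chain groups are C_0 ≅ Z^7, C_1 ≅ Z^18, C_2 ≅ Z^12.

∂_1: C_1 → C_0 sends each edge [p,q] (with p < q) to q − p.
As a 7×18 matrix over Z this has rank 6, with invariant factors (1,1,1,1,1,1).

The boundary map ∂_2: C_2 → C_1 sends each 2-simplex [p,q,r] to [q,r] − [p,r] + [p,q]. For instance
  ∂bcd = cd − bd + bc,
  ∂bcg = cg − bg + bc.
This gives a 18×12 integer matrix of rank 12; reducing to Smith normal form yields diagonal entries (1,1,1,1,1,1,1,1,1,1,1,2).

Computing H_k = (kernel of ∂_k) / (image of ∂_{k+1}):

  H_2: rank ker ∂_2 − rank ∂_3 = (12 − 12) − 0 = 0, and there is no ∂_3, so H_2 = 0.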